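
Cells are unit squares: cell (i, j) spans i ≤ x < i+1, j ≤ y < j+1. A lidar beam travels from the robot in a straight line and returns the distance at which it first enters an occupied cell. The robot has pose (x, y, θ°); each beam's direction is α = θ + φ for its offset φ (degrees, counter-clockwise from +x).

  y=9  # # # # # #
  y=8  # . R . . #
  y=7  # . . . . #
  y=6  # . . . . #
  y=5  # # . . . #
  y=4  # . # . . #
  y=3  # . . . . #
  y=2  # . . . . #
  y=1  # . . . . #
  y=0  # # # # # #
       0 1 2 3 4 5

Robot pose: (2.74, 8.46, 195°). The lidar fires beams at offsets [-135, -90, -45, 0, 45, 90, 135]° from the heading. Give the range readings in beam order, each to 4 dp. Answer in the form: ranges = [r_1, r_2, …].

ranges = [0.6235, 0.5590, 1.0800, 1.8014, 2.8406, 7.7232, 2.6096]

beam 1: φ=-135°, α=60°
  cosα=0.5000 sinα=0.8660 | (2,8) | tMaxX 0.5200 tMaxY 0.6235 | tΔX 2.0000 tΔY 1.1547
    t=0.5200 [x] (3,8)
    t=0.6235 [y] (3,9) — stop
  → r_1 = 0.6235
beam 2: φ=-90°, α=105°
  cosα=-0.2588 sinα=0.9659 | (2,8) | tMaxX 2.8591 tMaxY 0.5590 | tΔX 3.8637 tΔY 1.0353
    t=0.5590 [y] (2,9) — stop
  → r_2 = 0.5590
beam 3: φ=-45°, α=150°
  cosα=-0.8660 sinα=0.5000 | (2,8) | tMaxX 0.8545 tMaxY 1.0800 | tΔX 1.1547 tΔY 2.0000
    t=0.8545 [x] (1,8)
    t=1.0800 [y] (1,9) — stop
  → r_3 = 1.0800
beam 4: φ=0°, α=195°
  cosα=-0.9659 sinα=-0.2588 | (2,8) | tMaxX 0.7661 tMaxY 1.7773 | tΔX 1.0353 tΔY 3.8637
    t=0.7661 [x] (1,8)
    t=1.7773 [y] (1,7)
    t=1.8014 [x] (0,7) — stop
  → r_4 = 1.8014
beam 5: φ=45°, α=240°
  cosα=-0.5000 sinα=-0.8660 | (2,8) | tMaxX 1.4800 tMaxY 0.5312 | tΔX 2.0000 tΔY 1.1547
    t=0.5312 [y] (2,7)
    t=1.4800 [x] (1,7)
    t=1.6859 [y] (1,6)
    t=2.8406 [y] (1,5) — stop
  → r_5 = 2.8406
beam 6: φ=90°, α=285°
  cosα=0.2588 sinα=-0.9659 | (2,8) | tMaxX 1.0046 tMaxY 0.4762 | tΔX 3.8637 tΔY 1.0353
    t=0.4762 [y] (2,7)
    t=1.0046 [x] (3,7)
    t=1.5115 [y] (3,6)
    t=2.5468 [y] (3,5)
    t=3.5821 [y] (3,4)
    t=4.6173 [y] (3,3)
    t=4.8683 [x] (4,3)
    t=5.6526 [y] (4,2)
    t=6.6879 [y] (4,1)
    t=7.7232 [y] (4,0) — stop
  → r_6 = 7.7232
beam 7: φ=135°, α=330°
  cosα=0.8660 sinα=-0.5000 | (2,8) | tMaxX 0.3002 tMaxY 0.9200 | tΔX 1.1547 tΔY 2.0000
    t=0.3002 [x] (3,8)
    t=0.9200 [y] (3,7)
    t=1.4549 [x] (4,7)
    t=2.6096 [x] (5,7) — stop
  → r_7 = 2.6096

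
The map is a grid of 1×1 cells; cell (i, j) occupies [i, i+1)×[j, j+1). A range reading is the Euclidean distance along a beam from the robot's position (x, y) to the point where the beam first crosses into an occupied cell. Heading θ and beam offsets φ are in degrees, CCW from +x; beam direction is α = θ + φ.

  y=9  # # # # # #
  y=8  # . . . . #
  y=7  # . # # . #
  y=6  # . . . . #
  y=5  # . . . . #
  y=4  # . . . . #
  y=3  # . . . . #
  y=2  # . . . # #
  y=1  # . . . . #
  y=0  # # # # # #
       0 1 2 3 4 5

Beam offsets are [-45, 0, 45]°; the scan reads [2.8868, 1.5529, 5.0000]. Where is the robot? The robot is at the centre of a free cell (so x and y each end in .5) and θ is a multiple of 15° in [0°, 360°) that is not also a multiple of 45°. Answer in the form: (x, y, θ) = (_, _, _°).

Enumerate (i+0.5, j+0.5, θ) over the 29 free cells and 16 admissible headings. For each, cast all 3 beams and compare to the given ranges.
  (2.5, 3.5, 345°): beam 2 = 1.9319 ≠ 1.5529 ✗
  (4.5, 8.5, 330°): beam 1 = 1.9319 ≠ 2.8868 ✗
  (1.5, 6.5, 165°): beam 1 = 1.0000 ≠ 2.8868 ✗
  (3.5, 1.5, 60°): beam 1 = 1.5529 ≠ 2.8868 ✗
  …
  (2.5, 2.5, 15°): r_1=2.8868, r_2=1.5529, r_3=5.0000 — all match ✓
No second candidate reproduces the full scan.

(x, y, θ) = (2.5, 2.5, 15°)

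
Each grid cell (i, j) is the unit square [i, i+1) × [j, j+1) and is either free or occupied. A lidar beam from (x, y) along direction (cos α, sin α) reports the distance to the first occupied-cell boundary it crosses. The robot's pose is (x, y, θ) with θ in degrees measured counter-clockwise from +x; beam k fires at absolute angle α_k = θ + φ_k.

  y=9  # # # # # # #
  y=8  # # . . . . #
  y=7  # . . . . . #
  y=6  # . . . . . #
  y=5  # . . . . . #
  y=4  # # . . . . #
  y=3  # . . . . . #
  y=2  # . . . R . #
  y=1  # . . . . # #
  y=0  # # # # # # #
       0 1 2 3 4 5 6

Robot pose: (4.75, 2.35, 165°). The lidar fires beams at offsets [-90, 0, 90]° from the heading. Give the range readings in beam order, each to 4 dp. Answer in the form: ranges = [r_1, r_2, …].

beam 1: φ=-90°, α=75°
  d=(0.2588,0.9659)  start (4,2)  tX=0.9659 tY=0.6729  stride 1/|dx|=3.8637 1/|dy|=1.0353
    cross y-line → (4,3), t=0.6729
    cross x-line → (5,3), t=0.9659
    cross y-line → (5,4), t=1.7082
    cross y-line → (5,5), t=2.7435
    cross y-line → (5,6), t=3.7788
    cross y-line → (5,7), t=4.8140
    cross x-line → (6,7), t=4.8296 (wall)
  → r_1 = 4.8296
beam 2: φ=0°, α=165°
  d=(-0.9659,0.2588)  start (4,2)  tX=0.7765 tY=2.5114  stride 1/|dx|=1.0353 1/|dy|=3.8637
    cross x-line → (3,2), t=0.7765
    cross x-line → (2,2), t=1.8117
    cross y-line → (2,3), t=2.5114
    cross x-line → (1,3), t=2.8470
    cross x-line → (0,3), t=3.8823 (wall)
  → r_2 = 3.8823
beam 3: φ=90°, α=255°
  d=(-0.2588,-0.9659)  start (4,2)  tX=2.8978 tY=0.3623  stride 1/|dx|=3.8637 1/|dy|=1.0353
    cross y-line → (4,1), t=0.3623
    cross y-line → (4,0), t=1.3976 (wall)
  → r_3 = 1.3976

ranges = [4.8296, 3.8823, 1.3976]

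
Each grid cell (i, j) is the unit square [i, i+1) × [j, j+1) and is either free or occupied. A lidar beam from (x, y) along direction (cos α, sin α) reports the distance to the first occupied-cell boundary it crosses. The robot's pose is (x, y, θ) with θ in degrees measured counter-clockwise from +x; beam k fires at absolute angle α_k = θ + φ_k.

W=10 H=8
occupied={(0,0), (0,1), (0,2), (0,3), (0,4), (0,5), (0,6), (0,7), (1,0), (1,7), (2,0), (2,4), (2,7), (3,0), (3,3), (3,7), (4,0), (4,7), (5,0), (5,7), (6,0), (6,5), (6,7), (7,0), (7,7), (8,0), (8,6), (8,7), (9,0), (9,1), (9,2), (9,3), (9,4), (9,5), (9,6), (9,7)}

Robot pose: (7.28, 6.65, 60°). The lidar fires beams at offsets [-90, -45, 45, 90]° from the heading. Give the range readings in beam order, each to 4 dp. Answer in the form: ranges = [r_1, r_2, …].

beam 1: φ=-90°, α=330°
  cosα=0.8660 sinα=-0.5000 | (7,6) | tMaxX 0.8314 tMaxY 1.3000 | tΔX 1.1547 tΔY 2.0000
    t=0.8314 [x] (8,6) — stop
  → r_1 = 0.8314
beam 2: φ=-45°, α=15°
  cosα=0.9659 sinα=0.2588 | (7,6) | tMaxX 0.7454 tMaxY 1.3523 | tΔX 1.0353 tΔY 3.8637
    t=0.7454 [x] (8,6) — stop
  → r_2 = 0.7454
beam 3: φ=45°, α=105°
  cosα=-0.2588 sinα=0.9659 | (7,6) | tMaxX 1.0818 tMaxY 0.3623 | tΔX 3.8637 tΔY 1.0353
    t=0.3623 [y] (7,7) — stop
  → r_3 = 0.3623
beam 4: φ=90°, α=150°
  cosα=-0.8660 sinα=0.5000 | (7,6) | tMaxX 0.3233 tMaxY 0.7000 | tΔX 1.1547 tΔY 2.0000
    t=0.3233 [x] (6,6)
    t=0.7000 [y] (6,7) — stop
  → r_4 = 0.7000

ranges = [0.8314, 0.7454, 0.3623, 0.7000]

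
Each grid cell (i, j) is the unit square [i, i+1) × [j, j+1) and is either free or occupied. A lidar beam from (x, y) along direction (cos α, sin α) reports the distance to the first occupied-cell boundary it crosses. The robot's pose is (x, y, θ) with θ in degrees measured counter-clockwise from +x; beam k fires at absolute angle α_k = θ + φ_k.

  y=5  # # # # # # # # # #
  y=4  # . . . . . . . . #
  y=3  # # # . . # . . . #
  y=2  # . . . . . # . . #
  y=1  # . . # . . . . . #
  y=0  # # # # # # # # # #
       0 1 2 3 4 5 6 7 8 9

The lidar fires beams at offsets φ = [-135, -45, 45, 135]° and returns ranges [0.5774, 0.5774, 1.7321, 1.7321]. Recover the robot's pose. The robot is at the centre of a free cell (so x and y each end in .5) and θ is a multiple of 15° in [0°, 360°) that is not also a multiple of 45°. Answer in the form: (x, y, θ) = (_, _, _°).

The pose lattice has 27·16 = 432 candidates. Test each by forward raycasting.
  (2.5, 1.5, 15°): beam 3 = 4.0415 ≠ 1.7321 ✗
  (8.5, 4.5, 345°): beam 1 = 2.8868 ≠ 0.5774 ✗
  (7.5, 2.5, 300°): beam 1 = 0.5176 ≠ 0.5774 ✗
  (6.5, 4.5, 75°): beam 1 = 4.0415 ≠ 0.5774 ✗
  …
  (5.5, 2.5, 165°): r_1=0.5774, r_2=0.5774, r_3=1.7321, r_4=1.7321 — all match ✓
Unique over the lattice → pose = (5.5, 2.5, 165°).

(x, y, θ) = (5.5, 2.5, 165°)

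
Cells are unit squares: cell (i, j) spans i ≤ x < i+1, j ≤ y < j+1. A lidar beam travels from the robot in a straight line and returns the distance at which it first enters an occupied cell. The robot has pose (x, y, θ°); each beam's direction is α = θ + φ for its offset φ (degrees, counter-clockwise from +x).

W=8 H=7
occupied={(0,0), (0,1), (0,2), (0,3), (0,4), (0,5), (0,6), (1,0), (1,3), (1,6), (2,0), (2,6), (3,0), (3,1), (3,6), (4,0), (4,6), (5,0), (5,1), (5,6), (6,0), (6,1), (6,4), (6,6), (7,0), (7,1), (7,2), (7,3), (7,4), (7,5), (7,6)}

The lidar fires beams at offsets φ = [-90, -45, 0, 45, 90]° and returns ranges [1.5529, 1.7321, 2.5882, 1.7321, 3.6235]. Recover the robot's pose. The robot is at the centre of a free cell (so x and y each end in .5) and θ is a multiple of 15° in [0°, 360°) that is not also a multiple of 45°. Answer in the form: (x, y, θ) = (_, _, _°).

(x, y, θ) = (3.5, 4.5, 165°)

Enumerate (i+0.5, j+0.5, θ) over the 25 free cells and 16 admissible headings. For each, cast all 5 beams and compare to the given ranges.
  (5.5, 4.5, 15°): beam 1 = 2.5882 ≠ 1.5529 ✗
  (2.5, 1.5, 15°): beam 1 = 0.5176 ≠ 1.5529 ✗
  (4.5, 4.5, 120°): beam 1 = 2.8868 ≠ 1.5529 ✗
  (3.5, 4.5, 210°): beam 1 = 1.7321 ≠ 1.5529 ✗
  …
  (3.5, 4.5, 165°): r_1=1.5529, r_2=1.7321, r_3=2.5882, r_4=1.7321, r_5=3.6235 — all match ✓
No second candidate reproduces the full scan.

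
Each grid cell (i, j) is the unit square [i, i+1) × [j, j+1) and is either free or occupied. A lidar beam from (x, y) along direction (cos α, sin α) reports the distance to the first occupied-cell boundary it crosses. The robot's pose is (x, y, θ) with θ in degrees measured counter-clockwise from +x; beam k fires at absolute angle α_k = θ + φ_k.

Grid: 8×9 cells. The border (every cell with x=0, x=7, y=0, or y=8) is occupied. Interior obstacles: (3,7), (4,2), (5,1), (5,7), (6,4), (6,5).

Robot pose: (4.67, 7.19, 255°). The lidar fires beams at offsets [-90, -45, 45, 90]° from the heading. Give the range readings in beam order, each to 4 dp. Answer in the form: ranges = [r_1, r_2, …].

beam 1: φ=-90°, α=165°
  dir = (cos 165°, sin 165°) = (-0.9659, 0.2588); from cell (4,7)
  next x-line at t=0.6936, next y-line at t=3.1296; Δt_x=1.0353, Δt_y=3.8637
    x: enter (3,7) at t=0.6936 ← occupied
  → r_1 = 0.6936
beam 2: φ=-45°, α=210°
  dir = (cos 210°, sin 210°) = (-0.8660, -0.5000); from cell (4,7)
  next x-line at t=0.7736, next y-line at t=0.3800; Δt_x=1.1547, Δt_y=2.0000
    y: enter (4,6) at t=0.3800
    x: enter (3,6) at t=0.7736
    x: enter (2,6) at t=1.9283
    y: enter (2,5) at t=2.3800
    x: enter (1,5) at t=3.0831
    x: enter (0,5) at t=4.2378 ← occupied
  → r_2 = 4.2378
beam 3: φ=45°, α=300°
  dir = (cos 300°, sin 300°) = (0.5000, -0.8660); from cell (4,7)
  next x-line at t=0.6600, next y-line at t=0.2194; Δt_x=2.0000, Δt_y=1.1547
    y: enter (4,6) at t=0.2194
    x: enter (5,6) at t=0.6600
    y: enter (5,5) at t=1.3741
    y: enter (5,4) at t=2.5288
    x: enter (6,4) at t=2.6600 ← occupied
  → r_3 = 2.6600
beam 4: φ=90°, α=345°
  dir = (cos 345°, sin 345°) = (0.9659, -0.2588); from cell (4,7)
  next x-line at t=0.3416, next y-line at t=0.7341; Δt_x=1.0353, Δt_y=3.8637
    x: enter (5,7) at t=0.3416 ← occupied
  → r_4 = 0.3416

ranges = [0.6936, 4.2378, 2.6600, 0.3416]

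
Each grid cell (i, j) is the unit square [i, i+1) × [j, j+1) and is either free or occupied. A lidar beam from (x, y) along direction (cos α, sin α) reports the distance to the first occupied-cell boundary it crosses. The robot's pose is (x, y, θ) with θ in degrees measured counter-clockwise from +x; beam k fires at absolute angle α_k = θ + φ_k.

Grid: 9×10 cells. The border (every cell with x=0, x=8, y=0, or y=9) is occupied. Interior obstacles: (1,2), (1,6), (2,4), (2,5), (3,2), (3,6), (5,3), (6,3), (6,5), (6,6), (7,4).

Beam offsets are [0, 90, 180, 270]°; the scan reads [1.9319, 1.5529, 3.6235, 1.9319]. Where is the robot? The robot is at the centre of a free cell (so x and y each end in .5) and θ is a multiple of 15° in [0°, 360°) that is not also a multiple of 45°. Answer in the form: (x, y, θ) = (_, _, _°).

The pose lattice has 45·16 = 720 candidates. Test each by forward raycasting.
  (7.5, 1.5, 105°): beam 2 = 1.9319 ≠ 1.5529 ✗
  (5.5, 8.5, 165°): beam 2 = 5.7956 ≠ 1.5529 ✗
  (5.5, 5.5, 240°): beam 1 = 3.0000 ≠ 1.9319 ✗
  …
  (4.5, 4.5, 105°): r_1=1.9319, r_2=1.5529, r_3=3.6235, r_4=1.9319 — all match ✓
No second candidate reproduces the full scan.

(x, y, θ) = (4.5, 4.5, 105°)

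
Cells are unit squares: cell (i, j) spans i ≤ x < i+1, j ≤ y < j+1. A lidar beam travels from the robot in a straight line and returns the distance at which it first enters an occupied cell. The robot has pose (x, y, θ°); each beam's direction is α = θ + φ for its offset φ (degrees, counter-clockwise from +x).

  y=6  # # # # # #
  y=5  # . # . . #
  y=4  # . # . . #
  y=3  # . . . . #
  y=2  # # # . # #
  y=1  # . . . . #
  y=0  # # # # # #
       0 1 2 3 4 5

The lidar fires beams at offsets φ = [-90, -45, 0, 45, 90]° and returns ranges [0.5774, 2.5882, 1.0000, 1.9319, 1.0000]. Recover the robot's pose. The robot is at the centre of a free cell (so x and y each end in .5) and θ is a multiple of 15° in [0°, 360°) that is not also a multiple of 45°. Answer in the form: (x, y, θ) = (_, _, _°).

(x, y, θ) = (1.5, 3.5, 30°)

Enumerate (i+0.5, j+0.5, θ) over the 15 free cells and 16 admissible headings. For each, cast all 5 beams and compare to the given ranges.
  (3.5, 3.5, 345°): beam 1 = 2.5882 ≠ 0.5774 ✗
  (4.5, 3.5, 150°): beam 1 = 1.0000 ≠ 0.5774 ✗
  (3.5, 5.5, 120°): beam 1 = 1.0000 ≠ 0.5774 ✗
  …
  (1.5, 3.5, 30°): r_1=0.5774, r_2=2.5882, r_3=1.0000, r_4=1.9319, r_5=1.0000 — all match ✓
No second candidate reproduces the full scan.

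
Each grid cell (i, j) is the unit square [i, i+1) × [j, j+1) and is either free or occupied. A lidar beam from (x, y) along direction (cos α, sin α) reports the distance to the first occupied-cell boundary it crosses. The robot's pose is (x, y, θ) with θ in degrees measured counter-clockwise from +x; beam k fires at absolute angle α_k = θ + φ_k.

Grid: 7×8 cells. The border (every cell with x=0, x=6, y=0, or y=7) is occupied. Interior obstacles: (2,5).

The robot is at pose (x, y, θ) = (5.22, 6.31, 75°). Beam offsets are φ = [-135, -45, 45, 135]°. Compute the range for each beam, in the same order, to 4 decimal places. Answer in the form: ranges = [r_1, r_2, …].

ranges = [1.5600, 0.9007, 0.7967, 2.5634]

beam 1: φ=-135°, α=300°
  dir = (cos 300°, sin 300°) = (0.5000, -0.8660); from cell (5,6)
  next x-line at t=1.5600, next y-line at t=0.3580; Δt_x=2.0000, Δt_y=1.1547
    y: enter (5,5) at t=0.3580
    y: enter (5,4) at t=1.5127
    x: enter (6,4) at t=1.5600 ← occupied
  → r_1 = 1.5600
beam 2: φ=-45°, α=30°
  dir = (cos 30°, sin 30°) = (0.8660, 0.5000); from cell (5,6)
  next x-line at t=0.9007, next y-line at t=1.3800; Δt_x=1.1547, Δt_y=2.0000
    x: enter (6,6) at t=0.9007 ← occupied
  → r_2 = 0.9007
beam 3: φ=45°, α=120°
  dir = (cos 120°, sin 120°) = (-0.5000, 0.8660); from cell (5,6)
  next x-line at t=0.4400, next y-line at t=0.7967; Δt_x=2.0000, Δt_y=1.1547
    x: enter (4,6) at t=0.4400
    y: enter (4,7) at t=0.7967 ← occupied
  → r_3 = 0.7967
beam 4: φ=135°, α=210°
  dir = (cos 210°, sin 210°) = (-0.8660, -0.5000); from cell (5,6)
  next x-line at t=0.2540, next y-line at t=0.6200; Δt_x=1.1547, Δt_y=2.0000
    x: enter (4,6) at t=0.2540
    y: enter (4,5) at t=0.6200
    x: enter (3,5) at t=1.4087
    x: enter (2,5) at t=2.5634 ← occupied
  → r_4 = 2.5634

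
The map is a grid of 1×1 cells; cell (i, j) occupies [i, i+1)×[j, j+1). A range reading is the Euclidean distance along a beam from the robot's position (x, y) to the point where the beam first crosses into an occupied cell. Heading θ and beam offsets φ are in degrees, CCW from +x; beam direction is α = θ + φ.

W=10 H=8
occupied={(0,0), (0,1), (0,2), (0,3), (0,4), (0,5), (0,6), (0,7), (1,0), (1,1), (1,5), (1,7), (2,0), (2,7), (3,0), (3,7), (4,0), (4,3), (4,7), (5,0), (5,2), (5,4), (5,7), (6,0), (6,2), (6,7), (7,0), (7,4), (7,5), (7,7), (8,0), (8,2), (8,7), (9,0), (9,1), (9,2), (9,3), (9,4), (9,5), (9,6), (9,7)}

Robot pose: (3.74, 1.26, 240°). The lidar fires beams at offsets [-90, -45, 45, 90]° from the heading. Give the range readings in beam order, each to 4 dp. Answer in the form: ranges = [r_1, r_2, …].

beam 1: φ=-90°, α=150°
  cosα=-0.8660 sinα=0.5000 | (3,1) | tMaxX 0.8545 tMaxY 1.4800 | tΔX 1.1547 tΔY 2.0000
    t=0.8545 [x] (2,1)
    t=1.4800 [y] (2,2)
    t=2.0092 [x] (1,2)
    t=3.1639 [x] (0,2) — stop
  → r_1 = 3.1639
beam 2: φ=-45°, α=195°
  cosα=-0.9659 sinα=-0.2588 | (3,1) | tMaxX 0.7661 tMaxY 1.0046 | tΔX 1.0353 tΔY 3.8637
    t=0.7661 [x] (2,1)
    t=1.0046 [y] (2,0) — stop
  → r_2 = 1.0046
beam 3: φ=45°, α=285°
  cosα=0.2588 sinα=-0.9659 | (3,1) | tMaxX 1.0046 tMaxY 0.2692 | tΔX 3.8637 tΔY 1.0353
    t=0.2692 [y] (3,0) — stop
  → r_3 = 0.2692
beam 4: φ=90°, α=330°
  cosα=0.8660 sinα=-0.5000 | (3,1) | tMaxX 0.3002 tMaxY 0.5200 | tΔX 1.1547 tΔY 2.0000
    t=0.3002 [x] (4,1)
    t=0.5200 [y] (4,0) — stop
  → r_4 = 0.5200

ranges = [3.1639, 1.0046, 0.2692, 0.5200]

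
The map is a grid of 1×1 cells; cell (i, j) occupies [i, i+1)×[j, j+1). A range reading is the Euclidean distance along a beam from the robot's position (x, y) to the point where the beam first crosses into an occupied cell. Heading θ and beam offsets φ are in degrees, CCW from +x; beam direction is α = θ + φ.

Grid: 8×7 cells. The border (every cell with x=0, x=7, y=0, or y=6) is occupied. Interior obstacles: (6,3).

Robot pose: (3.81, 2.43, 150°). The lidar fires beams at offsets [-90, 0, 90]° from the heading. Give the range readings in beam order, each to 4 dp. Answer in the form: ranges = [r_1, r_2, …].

ranges = [4.1223, 3.2447, 1.6512]

beam 1: φ=-90°, α=60°
  cosα=0.5000 sinα=0.8660 | (3,2) | tMaxX 0.3800 tMaxY 0.6582 | tΔX 2.0000 tΔY 1.1547
    t=0.3800 [x] (4,2)
    t=0.6582 [y] (4,3)
    t=1.8129 [y] (4,4)
    t=2.3800 [x] (5,4)
    t=2.9676 [y] (5,5)
    t=4.1223 [y] (5,6) — stop
  → r_1 = 4.1223
beam 2: φ=0°, α=150°
  cosα=-0.8660 sinα=0.5000 | (3,2) | tMaxX 0.9353 tMaxY 1.1400 | tΔX 1.1547 tΔY 2.0000
    t=0.9353 [x] (2,2)
    t=1.1400 [y] (2,3)
    t=2.0900 [x] (1,3)
    t=3.1400 [y] (1,4)
    t=3.2447 [x] (0,4) — stop
  → r_2 = 3.2447
beam 3: φ=90°, α=240°
  cosα=-0.5000 sinα=-0.8660 | (3,2) | tMaxX 1.6200 tMaxY 0.4965 | tΔX 2.0000 tΔY 1.1547
    t=0.4965 [y] (3,1)
    t=1.6200 [x] (2,1)
    t=1.6512 [y] (2,0) — stop
  → r_3 = 1.6512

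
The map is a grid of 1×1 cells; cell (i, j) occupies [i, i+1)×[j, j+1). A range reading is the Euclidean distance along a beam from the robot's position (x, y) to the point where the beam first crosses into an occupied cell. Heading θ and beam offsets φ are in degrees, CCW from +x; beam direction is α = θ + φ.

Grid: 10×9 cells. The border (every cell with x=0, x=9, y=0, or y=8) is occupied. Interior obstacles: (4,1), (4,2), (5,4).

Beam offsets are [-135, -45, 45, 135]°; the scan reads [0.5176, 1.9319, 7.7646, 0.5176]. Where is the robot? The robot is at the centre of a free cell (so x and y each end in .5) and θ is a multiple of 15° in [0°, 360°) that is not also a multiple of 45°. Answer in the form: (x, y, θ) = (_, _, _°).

(x, y, θ) = (1.5, 7.5, 300°)

The pose lattice has 53·16 = 848 candidates. Test each by forward raycasting.
  (6.5, 7.5, 105°): beam 1 = 2.8868 ≠ 0.5176 ✗
  (5.5, 1.5, 330°): beam 2 = 0.5176 ≠ 1.9319 ✗
  (3.5, 1.5, 240°): beam 1 = 6.7293 ≠ 0.5176 ✗
  (7.5, 1.5, 330°): beam 1 = 1.9319 ≠ 0.5176 ✗
  (2.5, 3.5, 240°): beam 1 = 4.6587 ≠ 0.5176 ✗
  …
  (1.5, 7.5, 300°): r_1=0.5176, r_2=1.9319, r_3=7.7646, r_4=0.5176 — all match ✓
Only this pose fits every beam.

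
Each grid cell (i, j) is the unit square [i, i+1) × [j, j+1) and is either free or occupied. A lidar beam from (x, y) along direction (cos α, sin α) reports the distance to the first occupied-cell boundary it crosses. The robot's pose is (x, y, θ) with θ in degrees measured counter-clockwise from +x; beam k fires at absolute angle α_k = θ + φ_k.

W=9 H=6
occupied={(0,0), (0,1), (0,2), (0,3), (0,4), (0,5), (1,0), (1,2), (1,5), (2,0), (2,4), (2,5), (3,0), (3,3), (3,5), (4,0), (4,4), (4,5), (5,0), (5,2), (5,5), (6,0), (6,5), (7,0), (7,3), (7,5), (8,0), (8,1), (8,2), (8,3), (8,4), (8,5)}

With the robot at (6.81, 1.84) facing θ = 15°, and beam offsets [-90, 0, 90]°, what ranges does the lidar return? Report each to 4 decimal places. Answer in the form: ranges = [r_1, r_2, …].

ranges = [0.8696, 1.2320, 3.2715]

beam 1: φ=-90°, α=285°
  dir = (cos 285°, sin 285°) = (0.2588, -0.9659); from cell (6,1)
  next x-line at t=0.7341, next y-line at t=0.8696; Δt_x=3.8637, Δt_y=1.0353
    x: enter (7,1) at t=0.7341
    y: enter (7,0) at t=0.8696 ← occupied
  → r_1 = 0.8696
beam 2: φ=0°, α=15°
  dir = (cos 15°, sin 15°) = (0.9659, 0.2588); from cell (6,1)
  next x-line at t=0.1967, next y-line at t=0.6182; Δt_x=1.0353, Δt_y=3.8637
    x: enter (7,1) at t=0.1967
    y: enter (7,2) at t=0.6182
    x: enter (8,2) at t=1.2320 ← occupied
  → r_2 = 1.2320
beam 3: φ=90°, α=105°
  dir = (cos 105°, sin 105°) = (-0.2588, 0.9659); from cell (6,1)
  next x-line at t=3.1296, next y-line at t=0.1656; Δt_x=3.8637, Δt_y=1.0353
    y: enter (6,2) at t=0.1656
    y: enter (6,3) at t=1.2009
    y: enter (6,4) at t=2.2362
    x: enter (5,4) at t=3.1296
    y: enter (5,5) at t=3.2715 ← occupied
  → r_3 = 3.2715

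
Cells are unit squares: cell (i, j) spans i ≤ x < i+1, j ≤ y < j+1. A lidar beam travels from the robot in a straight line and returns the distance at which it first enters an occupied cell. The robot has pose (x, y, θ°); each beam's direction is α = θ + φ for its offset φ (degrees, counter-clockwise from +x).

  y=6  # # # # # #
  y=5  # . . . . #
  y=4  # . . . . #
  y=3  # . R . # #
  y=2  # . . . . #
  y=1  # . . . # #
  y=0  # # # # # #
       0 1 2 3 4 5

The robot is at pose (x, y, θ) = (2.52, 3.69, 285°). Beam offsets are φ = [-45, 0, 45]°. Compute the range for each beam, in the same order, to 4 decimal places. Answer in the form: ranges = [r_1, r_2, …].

ranges = [3.0400, 2.7849, 2.8637]

beam 1: φ=-45°, α=240°
  direction (-0.5000, -0.8660); cell (2,3); t to first gridline: x 1.0400, y 0.7967 (then +2.0000 / +1.1547)
    (2,2) via y @ 0.7967
    (1,2) via x @ 1.0400
    (1,1) via y @ 1.9514
    (0,1) via x @ 3.0400  # hit
  → r_1 = 3.0400
beam 2: φ=0°, α=285°
  direction (0.2588, -0.9659); cell (2,3); t to first gridline: x 1.8546, y 0.7143 (then +3.8637 / +1.0353)
    (2,2) via y @ 0.7143
    (2,1) via y @ 1.7496
    (3,1) via x @ 1.8546
    (3,0) via y @ 2.7849  # hit
  → r_2 = 2.7849
beam 3: φ=45°, α=330°
  direction (0.8660, -0.5000); cell (2,3); t to first gridline: x 0.5543, y 1.3800 (then +1.1547 / +2.0000)
    (3,3) via x @ 0.5543
    (3,2) via y @ 1.3800
    (4,2) via x @ 1.7090
    (5,2) via x @ 2.8637  # hit
  → r_3 = 2.8637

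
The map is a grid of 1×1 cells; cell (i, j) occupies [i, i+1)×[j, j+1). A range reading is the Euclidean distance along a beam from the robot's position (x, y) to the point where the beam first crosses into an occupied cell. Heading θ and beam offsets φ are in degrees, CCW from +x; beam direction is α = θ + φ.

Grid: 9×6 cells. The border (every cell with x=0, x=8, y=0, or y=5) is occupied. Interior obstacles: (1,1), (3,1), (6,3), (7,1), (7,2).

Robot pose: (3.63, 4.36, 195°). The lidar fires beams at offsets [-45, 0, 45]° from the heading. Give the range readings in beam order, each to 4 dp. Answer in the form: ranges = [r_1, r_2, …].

beam 1: φ=-45°, α=150°
  d=(-0.8660,0.5000)  start (3,4)  tX=0.7275 tY=1.2800  stride 1/|dx|=1.1547 1/|dy|=2.0000
    cross x-line → (2,4), t=0.7275
    cross y-line → (2,5), t=1.2800 (wall)
  → r_1 = 1.2800
beam 2: φ=0°, α=195°
  d=(-0.9659,-0.2588)  start (3,4)  tX=0.6522 tY=1.3909  stride 1/|dx|=1.0353 1/|dy|=3.8637
    cross x-line → (2,4), t=0.6522
    cross y-line → (2,3), t=1.3909
    cross x-line → (1,3), t=1.6875
    cross x-line → (0,3), t=2.7228 (wall)
  → r_2 = 2.7228
beam 3: φ=45°, α=240°
  d=(-0.5000,-0.8660)  start (3,4)  tX=1.2600 tY=0.4157  stride 1/|dx|=2.0000 1/|dy|=1.1547
    cross y-line → (3,3), t=0.4157
    cross x-line → (2,3), t=1.2600
    cross y-line → (2,2), t=1.5704
    cross y-line → (2,1), t=2.7251
    cross x-line → (1,1), t=3.2600 (wall)
  → r_3 = 3.2600

ranges = [1.2800, 2.7228, 3.2600]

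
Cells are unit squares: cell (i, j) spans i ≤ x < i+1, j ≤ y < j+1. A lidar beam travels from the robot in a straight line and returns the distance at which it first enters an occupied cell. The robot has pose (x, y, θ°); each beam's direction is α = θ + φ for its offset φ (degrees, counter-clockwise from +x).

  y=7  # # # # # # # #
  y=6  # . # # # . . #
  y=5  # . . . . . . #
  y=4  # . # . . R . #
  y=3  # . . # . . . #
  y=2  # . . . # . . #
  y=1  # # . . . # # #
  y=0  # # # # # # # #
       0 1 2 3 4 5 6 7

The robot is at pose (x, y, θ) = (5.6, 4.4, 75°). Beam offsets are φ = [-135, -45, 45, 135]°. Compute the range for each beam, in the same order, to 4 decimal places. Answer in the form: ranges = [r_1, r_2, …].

ranges = [2.7713, 1.6166, 1.8475, 1.8475]

beam 1: φ=-135°, α=300°
  cosα=0.5000 sinα=-0.8660 | (5,4) | tMaxX 0.8000 tMaxY 0.4619 | tΔX 2.0000 tΔY 1.1547
    t=0.4619 [y] (5,3)
    t=0.8000 [x] (6,3)
    t=1.6166 [y] (6,2)
    t=2.7713 [y] (6,1) — stop
  → r_1 = 2.7713
beam 2: φ=-45°, α=30°
  cosα=0.8660 sinα=0.5000 | (5,4) | tMaxX 0.4619 tMaxY 1.2000 | tΔX 1.1547 tΔY 2.0000
    t=0.4619 [x] (6,4)
    t=1.2000 [y] (6,5)
    t=1.6166 [x] (7,5) — stop
  → r_2 = 1.6166
beam 3: φ=45°, α=120°
  cosα=-0.5000 sinα=0.8660 | (5,4) | tMaxX 1.2000 tMaxY 0.6928 | tΔX 2.0000 tΔY 1.1547
    t=0.6928 [y] (5,5)
    t=1.2000 [x] (4,5)
    t=1.8475 [y] (4,6) — stop
  → r_3 = 1.8475
beam 4: φ=135°, α=210°
  cosα=-0.8660 sinα=-0.5000 | (5,4) | tMaxX 0.6928 tMaxY 0.8000 | tΔX 1.1547 tΔY 2.0000
    t=0.6928 [x] (4,4)
    t=0.8000 [y] (4,3)
    t=1.8475 [x] (3,3) — stop
  → r_4 = 1.8475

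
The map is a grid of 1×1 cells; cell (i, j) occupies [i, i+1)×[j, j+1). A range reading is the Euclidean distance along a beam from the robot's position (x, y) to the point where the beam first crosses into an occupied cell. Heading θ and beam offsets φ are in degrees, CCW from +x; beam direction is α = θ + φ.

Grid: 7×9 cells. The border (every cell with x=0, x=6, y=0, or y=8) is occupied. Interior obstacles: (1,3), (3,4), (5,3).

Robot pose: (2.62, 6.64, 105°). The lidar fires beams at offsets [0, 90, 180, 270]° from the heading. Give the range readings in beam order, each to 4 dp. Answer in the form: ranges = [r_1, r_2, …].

ranges = [1.4080, 1.6771, 1.6979, 3.4992]

beam 1: φ=0°, α=105°
  d=(-0.2588,0.9659)  start (2,6)  tX=2.3955 tY=0.3727  stride 1/|dx|=3.8637 1/|dy|=1.0353
    cross y-line → (2,7), t=0.3727
    cross y-line → (2,8), t=1.4080 (wall)
  → r_1 = 1.4080
beam 2: φ=90°, α=195°
  d=(-0.9659,-0.2588)  start (2,6)  tX=0.6419 tY=2.4728  stride 1/|dx|=1.0353 1/|dy|=3.8637
    cross x-line → (1,6), t=0.6419
    cross x-line → (0,6), t=1.6771 (wall)
  → r_2 = 1.6771
beam 3: φ=180°, α=285°
  d=(0.2588,-0.9659)  start (2,6)  tX=1.4682 tY=0.6626  stride 1/|dx|=3.8637 1/|dy|=1.0353
    cross y-line → (2,5), t=0.6626
    cross x-line → (3,5), t=1.4682
    cross y-line → (3,4), t=1.6979 (wall)
  → r_3 = 1.6979
beam 4: φ=270°, α=15°
  d=(0.9659,0.2588)  start (2,6)  tX=0.3934 tY=1.3909  stride 1/|dx|=1.0353 1/|dy|=3.8637
    cross x-line → (3,6), t=0.3934
    cross y-line → (3,7), t=1.3909
    cross x-line → (4,7), t=1.4287
    cross x-line → (5,7), t=2.4640
    cross x-line → (6,7), t=3.4992 (wall)
  → r_4 = 3.4992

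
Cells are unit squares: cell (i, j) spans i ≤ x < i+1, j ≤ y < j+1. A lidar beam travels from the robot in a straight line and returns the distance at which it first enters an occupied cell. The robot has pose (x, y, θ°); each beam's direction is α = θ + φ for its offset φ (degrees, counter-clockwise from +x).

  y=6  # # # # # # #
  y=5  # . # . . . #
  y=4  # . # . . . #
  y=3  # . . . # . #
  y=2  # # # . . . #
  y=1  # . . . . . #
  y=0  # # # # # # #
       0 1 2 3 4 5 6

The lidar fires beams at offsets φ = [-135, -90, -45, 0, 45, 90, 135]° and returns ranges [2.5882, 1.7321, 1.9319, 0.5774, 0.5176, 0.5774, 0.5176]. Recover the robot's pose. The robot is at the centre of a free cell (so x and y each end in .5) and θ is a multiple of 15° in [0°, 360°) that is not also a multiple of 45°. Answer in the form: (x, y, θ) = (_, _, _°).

The pose lattice has 20·16 = 320 candidates. Test each by forward raycasting.
  (4.5, 4.5, 240°): beam 1 = 1.5529 ≠ 2.5882 ✗
  (2.5, 1.5, 75°): beam 1 = 0.5774 ≠ 2.5882 ✗
  (3.5, 4.5, 240°): beam 1 = 1.5529 ≠ 2.5882 ✗
  (3.5, 1.5, 75°): beam 1 = 0.5774 ≠ 2.5882 ✗
  …
  (5.5, 5.5, 330°): r_1=2.5882, r_2=1.7321, r_3=1.9319, r_4=0.5774, r_5=0.5176, r_6=0.5774, r_7=0.5176 — all match ✓
Unique over the lattice → pose = (5.5, 5.5, 330°).

(x, y, θ) = (5.5, 5.5, 330°)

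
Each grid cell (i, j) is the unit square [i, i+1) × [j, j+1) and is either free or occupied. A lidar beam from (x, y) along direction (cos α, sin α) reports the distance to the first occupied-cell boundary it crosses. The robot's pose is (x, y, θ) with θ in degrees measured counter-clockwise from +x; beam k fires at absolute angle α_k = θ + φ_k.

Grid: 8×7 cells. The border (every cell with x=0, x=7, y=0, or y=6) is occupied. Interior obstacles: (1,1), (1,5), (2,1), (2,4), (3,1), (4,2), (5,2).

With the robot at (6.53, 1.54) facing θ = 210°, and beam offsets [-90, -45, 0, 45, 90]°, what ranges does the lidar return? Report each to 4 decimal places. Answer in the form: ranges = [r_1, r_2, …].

beam 1: φ=-90°, α=120°
  cosα=-0.5000 sinα=0.8660 | (6,1) | tMaxX 1.0600 tMaxY 0.5312 | tΔX 2.0000 tΔY 1.1547
    t=0.5312 [y] (6,2)
    t=1.0600 [x] (5,2) — stop
  → r_1 = 1.0600
beam 2: φ=-45°, α=165°
  cosα=-0.9659 sinα=0.2588 | (6,1) | tMaxX 0.5487 tMaxY 1.7773 | tΔX 1.0353 tΔY 3.8637
    t=0.5487 [x] (5,1)
    t=1.5840 [x] (4,1)
    t=1.7773 [y] (4,2) — stop
  → r_2 = 1.7773
beam 3: φ=0°, α=210°
  cosα=-0.8660 sinα=-0.5000 | (6,1) | tMaxX 0.6120 tMaxY 1.0800 | tΔX 1.1547 tΔY 2.0000
    t=0.6120 [x] (5,1)
    t=1.0800 [y] (5,0) — stop
  → r_3 = 1.0800
beam 4: φ=45°, α=255°
  cosα=-0.2588 sinα=-0.9659 | (6,1) | tMaxX 2.0478 tMaxY 0.5590 | tΔX 3.8637 tΔY 1.0353
    t=0.5590 [y] (6,0) — stop
  → r_4 = 0.5590
beam 5: φ=90°, α=300°
  cosα=0.5000 sinα=-0.8660 | (6,1) | tMaxX 0.9400 tMaxY 0.6235 | tΔX 2.0000 tΔY 1.1547
    t=0.6235 [y] (6,0) — stop
  → r_5 = 0.6235

ranges = [1.0600, 1.7773, 1.0800, 0.5590, 0.6235]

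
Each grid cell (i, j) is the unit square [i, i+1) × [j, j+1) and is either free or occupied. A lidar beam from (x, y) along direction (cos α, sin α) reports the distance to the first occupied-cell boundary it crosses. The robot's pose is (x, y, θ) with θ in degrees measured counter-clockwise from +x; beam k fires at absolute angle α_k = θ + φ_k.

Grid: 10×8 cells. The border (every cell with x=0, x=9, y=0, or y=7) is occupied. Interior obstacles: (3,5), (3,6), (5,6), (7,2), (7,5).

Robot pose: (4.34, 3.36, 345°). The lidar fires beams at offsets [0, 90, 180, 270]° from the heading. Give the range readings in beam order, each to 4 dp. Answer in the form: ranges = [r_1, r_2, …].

beam 1: φ=0°, α=345°
  direction (0.9659, -0.2588); cell (4,3); t to first gridline: x 0.6833, y 1.3909 (then +1.0353 / +3.8637)
    (5,3) via x @ 0.6833
    (5,2) via y @ 1.3909
    (6,2) via x @ 1.7186
    (7,2) via x @ 2.7538  # hit
  → r_1 = 2.7538
beam 2: φ=90°, α=75°
  direction (0.2588, 0.9659); cell (4,3); t to first gridline: x 2.5500, y 0.6626 (then +3.8637 / +1.0353)
    (4,4) via y @ 0.6626
    (4,5) via y @ 1.6979
    (5,5) via x @ 2.5500
    (5,6) via y @ 2.7331  # hit
  → r_2 = 2.7331
beam 3: φ=180°, α=165°
  direction (-0.9659, 0.2588); cell (4,3); t to first gridline: x 0.3520, y 2.4728 (then +1.0353 / +3.8637)
    (3,3) via x @ 0.3520
    (2,3) via x @ 1.3873
    (1,3) via x @ 2.4225
    (1,4) via y @ 2.4728
    (0,4) via x @ 3.4578  # hit
  → r_3 = 3.4578
beam 4: φ=270°, α=255°
  direction (-0.2588, -0.9659); cell (4,3); t to first gridline: x 1.3137, y 0.3727 (then +3.8637 / +1.0353)
    (4,2) via y @ 0.3727
    (3,2) via x @ 1.3137
    (3,1) via y @ 1.4080
    (3,0) via y @ 2.4433  # hit
  → r_4 = 2.4433

ranges = [2.7538, 2.7331, 3.4578, 2.4433]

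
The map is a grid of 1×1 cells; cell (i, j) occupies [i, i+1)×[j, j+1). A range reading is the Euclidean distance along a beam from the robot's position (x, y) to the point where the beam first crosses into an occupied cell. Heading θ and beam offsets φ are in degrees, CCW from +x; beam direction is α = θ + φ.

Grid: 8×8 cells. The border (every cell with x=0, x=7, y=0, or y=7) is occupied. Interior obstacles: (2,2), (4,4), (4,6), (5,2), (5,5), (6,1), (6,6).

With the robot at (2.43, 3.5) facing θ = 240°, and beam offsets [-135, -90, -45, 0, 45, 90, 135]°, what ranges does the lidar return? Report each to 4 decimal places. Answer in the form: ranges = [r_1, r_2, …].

beam 1: φ=-135°, α=105°
  d=(-0.2588,0.9659)  start (2,3)  tX=1.6614 tY=0.5176  stride 1/|dx|=3.8637 1/|dy|=1.0353
    cross y-line → (2,4), t=0.5176
    cross y-line → (2,5), t=1.5529
    cross x-line → (1,5), t=1.6614
    cross y-line → (1,6), t=2.5882
    cross y-line → (1,7), t=3.6235 (wall)
  → r_1 = 3.6235
beam 2: φ=-90°, α=150°
  d=(-0.8660,0.5000)  start (2,3)  tX=0.4965 tY=1.0000  stride 1/|dx|=1.1547 1/|dy|=2.0000
    cross x-line → (1,3), t=0.4965
    cross y-line → (1,4), t=1.0000
    cross x-line → (0,4), t=1.6512 (wall)
  → r_2 = 1.6512
beam 3: φ=-45°, α=195°
  d=(-0.9659,-0.2588)  start (2,3)  tX=0.4452 tY=1.9319  stride 1/|dx|=1.0353 1/|dy|=3.8637
    cross x-line → (1,3), t=0.4452
    cross x-line → (0,3), t=1.4804 (wall)
  → r_3 = 1.4804
beam 4: φ=0°, α=240°
  d=(-0.5000,-0.8660)  start (2,3)  tX=0.8600 tY=0.5774  stride 1/|dx|=2.0000 1/|dy|=1.1547
    cross y-line → (2,2), t=0.5774 (wall)
  → r_4 = 0.5774
beam 5: φ=45°, α=285°
  d=(0.2588,-0.9659)  start (2,3)  tX=2.2023 tY=0.5176  stride 1/|dx|=3.8637 1/|dy|=1.0353
    cross y-line → (2,2), t=0.5176 (wall)
  → r_5 = 0.5176
beam 6: φ=90°, α=330°
  d=(0.8660,-0.5000)  start (2,3)  tX=0.6582 tY=1.0000  stride 1/|dx|=1.1547 1/|dy|=2.0000
    cross x-line → (3,3), t=0.6582
    cross y-line → (3,2), t=1.0000
    cross x-line → (4,2), t=1.8129
    cross x-line → (5,2), t=2.9676 (wall)
  → r_6 = 2.9676
beam 7: φ=135°, α=15°
  d=(0.9659,0.2588)  start (2,3)  tX=0.5901 tY=1.9319  stride 1/|dx|=1.0353 1/|dy|=3.8637
    cross x-line → (3,3), t=0.5901
    cross x-line → (4,3), t=1.6254
    cross y-line → (4,4), t=1.9319 (wall)
  → r_7 = 1.9319

ranges = [3.6235, 1.6512, 1.4804, 0.5774, 0.5176, 2.9676, 1.9319]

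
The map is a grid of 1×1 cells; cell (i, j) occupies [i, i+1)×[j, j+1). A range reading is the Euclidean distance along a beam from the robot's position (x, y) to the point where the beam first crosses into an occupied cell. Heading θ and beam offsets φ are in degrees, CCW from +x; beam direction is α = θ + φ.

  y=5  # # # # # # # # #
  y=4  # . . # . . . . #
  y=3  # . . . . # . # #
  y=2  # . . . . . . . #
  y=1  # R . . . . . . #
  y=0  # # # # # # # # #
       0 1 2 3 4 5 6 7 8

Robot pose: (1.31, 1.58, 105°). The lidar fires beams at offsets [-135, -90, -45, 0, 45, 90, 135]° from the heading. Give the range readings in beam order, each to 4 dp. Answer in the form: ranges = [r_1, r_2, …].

ranges = [1.1600, 5.8907, 3.3800, 1.1977, 0.3580, 0.3209, 0.6200]

beam 1: φ=-135°, α=330°
  cosα=0.8660 sinα=-0.5000 | (1,1) | tMaxX 0.7967 tMaxY 1.1600 | tΔX 1.1547 tΔY 2.0000
    t=0.7967 [x] (2,1)
    t=1.1600 [y] (2,0) — stop
  → r_1 = 1.1600
beam 2: φ=-90°, α=15°
  cosα=0.9659 sinα=0.2588 | (1,1) | tMaxX 0.7143 tMaxY 1.6228 | tΔX 1.0353 tΔY 3.8637
    t=0.7143 [x] (2,1)
    t=1.6228 [y] (2,2)
    t=1.7496 [x] (3,2)
    t=2.7849 [x] (4,2)
    t=3.8202 [x] (5,2)
    t=4.8554 [x] (6,2)
    t=5.4865 [y] (6,3)
    t=5.8907 [x] (7,3) — stop
  → r_2 = 5.8907
beam 3: φ=-45°, α=60°
  cosα=0.5000 sinα=0.8660 | (1,1) | tMaxX 1.3800 tMaxY 0.4850 | tΔX 2.0000 tΔY 1.1547
    t=0.4850 [y] (1,2)
    t=1.3800 [x] (2,2)
    t=1.6397 [y] (2,3)
    t=2.7944 [y] (2,4)
    t=3.3800 [x] (3,4) — stop
  → r_3 = 3.3800
beam 4: φ=0°, α=105°
  cosα=-0.2588 sinα=0.9659 | (1,1) | tMaxX 1.1977 tMaxY 0.4348 | tΔX 3.8637 tΔY 1.0353
    t=0.4348 [y] (1,2)
    t=1.1977 [x] (0,2) — stop
  → r_4 = 1.1977
beam 5: φ=45°, α=150°
  cosα=-0.8660 sinα=0.5000 | (1,1) | tMaxX 0.3580 tMaxY 0.8400 | tΔX 1.1547 tΔY 2.0000
    t=0.3580 [x] (0,1) — stop
  → r_5 = 0.3580
beam 6: φ=90°, α=195°
  cosα=-0.9659 sinα=-0.2588 | (1,1) | tMaxX 0.3209 tMaxY 2.2409 | tΔX 1.0353 tΔY 3.8637
    t=0.3209 [x] (0,1) — stop
  → r_6 = 0.3209
beam 7: φ=135°, α=240°
  cosα=-0.5000 sinα=-0.8660 | (1,1) | tMaxX 0.6200 tMaxY 0.6697 | tΔX 2.0000 tΔY 1.1547
    t=0.6200 [x] (0,1) — stop
  → r_7 = 0.6200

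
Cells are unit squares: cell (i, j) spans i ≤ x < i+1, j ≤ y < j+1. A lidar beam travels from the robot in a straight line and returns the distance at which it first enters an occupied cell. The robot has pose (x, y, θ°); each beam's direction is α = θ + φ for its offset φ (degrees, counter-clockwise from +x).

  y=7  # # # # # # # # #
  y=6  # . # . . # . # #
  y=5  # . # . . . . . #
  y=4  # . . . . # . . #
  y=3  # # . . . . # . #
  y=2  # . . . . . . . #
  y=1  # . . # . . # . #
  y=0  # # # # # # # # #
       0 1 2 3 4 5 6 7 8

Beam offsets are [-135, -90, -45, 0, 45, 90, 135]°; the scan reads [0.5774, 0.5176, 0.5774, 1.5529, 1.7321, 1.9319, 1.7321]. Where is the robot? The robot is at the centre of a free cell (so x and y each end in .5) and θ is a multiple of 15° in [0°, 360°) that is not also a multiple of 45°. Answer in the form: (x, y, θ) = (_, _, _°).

(x, y, θ) = (6.5, 4.5, 345°)

The pose lattice has 33·16 = 528 candidates. Test each by forward raycasting.
  (2.5, 1.5, 285°): beam 1 = 1.7321 ≠ 0.5774 ✗
  (6.5, 6.5, 165°): beam 4 = 0.5176 ≠ 1.5529 ✗
  (2.5, 4.5, 30°): beam 1 = 3.6235 ≠ 0.5774 ✗
  (2.5, 3.5, 120°): beam 1 = 5.6940 ≠ 0.5774 ✗
  (2.5, 2.5, 330°): beam 1 = 1.5529 ≠ 0.5774 ✗
  …
  (6.5, 4.5, 345°): r_1=0.5774, r_2=0.5176, r_3=0.5774, r_4=1.5529, r_5=1.7321, r_6=1.9319, r_7=1.7321 — all match ✓
No second candidate reproduces the full scan.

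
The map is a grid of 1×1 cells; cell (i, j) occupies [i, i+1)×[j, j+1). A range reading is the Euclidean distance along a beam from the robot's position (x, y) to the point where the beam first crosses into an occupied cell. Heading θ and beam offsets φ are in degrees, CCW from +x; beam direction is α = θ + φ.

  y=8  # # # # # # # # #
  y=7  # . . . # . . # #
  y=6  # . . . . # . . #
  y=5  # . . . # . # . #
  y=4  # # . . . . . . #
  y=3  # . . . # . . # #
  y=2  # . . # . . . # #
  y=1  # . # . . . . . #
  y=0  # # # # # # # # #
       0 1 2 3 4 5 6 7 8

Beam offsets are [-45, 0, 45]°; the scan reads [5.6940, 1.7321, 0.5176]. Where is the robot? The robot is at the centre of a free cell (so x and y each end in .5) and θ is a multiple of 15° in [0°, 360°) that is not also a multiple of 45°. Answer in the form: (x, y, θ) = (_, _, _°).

(x, y, θ) = (3.5, 7.5, 300°)

The pose lattice has 38·16 = 608 candidates. Test each by forward raycasting.
  (1.5, 2.5, 60°): beam 1 = 1.5529 ≠ 5.6940 ✗
  (5.5, 3.5, 300°): beam 1 = 2.5882 ≠ 5.6940 ✗
  (6.5, 3.5, 195°): beam 1 = 6.3509 ≠ 5.6940 ✗
  …
  (3.5, 7.5, 300°): r_1=5.6940, r_2=1.7321, r_3=0.5176 — all match ✓
No second candidate reproduces the full scan.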